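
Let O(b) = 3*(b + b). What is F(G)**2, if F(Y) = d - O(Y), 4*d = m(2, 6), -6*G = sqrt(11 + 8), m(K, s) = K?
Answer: 77/4 + sqrt(19) ≈ 23.609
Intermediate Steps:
G = -sqrt(19)/6 (G = -sqrt(11 + 8)/6 = -sqrt(19)/6 ≈ -0.72648)
O(b) = 6*b (O(b) = 3*(2*b) = 6*b)
d = 1/2 (d = (1/4)*2 = 1/2 ≈ 0.50000)
F(Y) = 1/2 - 6*Y
F(G)**2 = (1/2 - (-1)*sqrt(19))**2 = (1/2 + sqrt(19))**2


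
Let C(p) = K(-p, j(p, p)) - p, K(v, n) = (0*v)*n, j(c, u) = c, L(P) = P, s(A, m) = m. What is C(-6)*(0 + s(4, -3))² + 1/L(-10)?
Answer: 539/10 ≈ 53.900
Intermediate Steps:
K(v, n) = 0 (K(v, n) = 0*n = 0)
C(p) = -p (C(p) = 0 - p = -p)
C(-6)*(0 + s(4, -3))² + 1/L(-10) = (-1*(-6))*(0 - 3)² + 1/(-10) = 6*(-3)² - ⅒ = 6*9 - ⅒ = 54 - ⅒ = 539/10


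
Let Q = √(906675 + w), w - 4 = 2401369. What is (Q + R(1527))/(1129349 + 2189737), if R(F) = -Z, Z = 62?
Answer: -31/1659543 + 2*√206753/1659543 ≈ 0.00052930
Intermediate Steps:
w = 2401373 (w = 4 + 2401369 = 2401373)
Q = 4*√206753 (Q = √(906675 + 2401373) = √3308048 = 4*√206753 ≈ 1818.8)
R(F) = -62 (R(F) = -1*62 = -62)
(Q + R(1527))/(1129349 + 2189737) = (4*√206753 - 62)/(1129349 + 2189737) = (-62 + 4*√206753)/3319086 = (-62 + 4*√206753)*(1/3319086) = -31/1659543 + 2*√206753/1659543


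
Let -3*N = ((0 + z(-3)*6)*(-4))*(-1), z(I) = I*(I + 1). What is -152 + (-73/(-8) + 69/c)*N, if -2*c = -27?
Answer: -2506/3 ≈ -835.33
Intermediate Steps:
z(I) = I*(1 + I)
c = 27/2 (c = -½*(-27) = 27/2 ≈ 13.500)
N = -48 (N = -(0 - 3*(1 - 3)*6)*(-4)*(-1)/3 = -(0 - 3*(-2)*6)*(-4)*(-1)/3 = -(0 + 6*6)*(-4)*(-1)/3 = -(0 + 36)*(-4)*(-1)/3 = -36*(-4)*(-1)/3 = -(-48)*(-1) = -⅓*144 = -48)
-152 + (-73/(-8) + 69/c)*N = -152 + (-73/(-8) + 69/(27/2))*(-48) = -152 + (-73*(-⅛) + 69*(2/27))*(-48) = -152 + (73/8 + 46/9)*(-48) = -152 + (1025/72)*(-48) = -152 - 2050/3 = -2506/3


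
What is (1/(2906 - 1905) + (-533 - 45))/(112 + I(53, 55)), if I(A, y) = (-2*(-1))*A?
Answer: -578577/218218 ≈ -2.6514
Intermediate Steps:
I(A, y) = 2*A
(1/(2906 - 1905) + (-533 - 45))/(112 + I(53, 55)) = (1/(2906 - 1905) + (-533 - 45))/(112 + 2*53) = (1/1001 - 578)/(112 + 106) = (1/1001 - 578)/218 = -578577/1001*1/218 = -578577/218218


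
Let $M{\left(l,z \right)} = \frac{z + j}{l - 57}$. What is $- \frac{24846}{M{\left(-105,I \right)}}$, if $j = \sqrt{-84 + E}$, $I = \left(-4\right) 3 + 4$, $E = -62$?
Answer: $- \frac{5366736}{35} - \frac{670842 i \sqrt{146}}{35} \approx -1.5334 \cdot 10^{5} - 2.3159 \cdot 10^{5} i$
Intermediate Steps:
$I = -8$ ($I = -12 + 4 = -8$)
$j = i \sqrt{146}$ ($j = \sqrt{-84 - 62} = \sqrt{-146} = i \sqrt{146} \approx 12.083 i$)
$M{\left(l,z \right)} = \frac{z + i \sqrt{146}}{-57 + l}$ ($M{\left(l,z \right)} = \frac{z + i \sqrt{146}}{l - 57} = \frac{z + i \sqrt{146}}{-57 + l}$)
$- \frac{24846}{M{\left(-105,I \right)}} = - \frac{24846}{\frac{1}{-57 - 105} \left(-8 + i \sqrt{146}\right)} = - \frac{24846}{\frac{1}{-162} \left(-8 + i \sqrt{146}\right)} = - \frac{24846}{\left(- \frac{1}{162}\right) \left(-8 + i \sqrt{146}\right)} = - \frac{24846}{\frac{4}{81} - \frac{i \sqrt{146}}{162}}$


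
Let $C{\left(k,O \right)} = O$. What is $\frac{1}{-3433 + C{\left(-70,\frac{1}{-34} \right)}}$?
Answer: $- \frac{34}{116723} \approx -0.00029129$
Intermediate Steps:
$\frac{1}{-3433 + C{\left(-70,\frac{1}{-34} \right)}} = \frac{1}{-3433 + \frac{1}{-34}} = \frac{1}{-3433 - \frac{1}{34}} = \frac{1}{- \frac{116723}{34}} = - \frac{34}{116723}$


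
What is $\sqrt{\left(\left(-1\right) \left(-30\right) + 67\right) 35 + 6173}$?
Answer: $4 \sqrt{598} \approx 97.816$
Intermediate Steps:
$\sqrt{\left(\left(-1\right) \left(-30\right) + 67\right) 35 + 6173} = \sqrt{\left(30 + 67\right) 35 + 6173} = \sqrt{97 \cdot 35 + 6173} = \sqrt{3395 + 6173} = \sqrt{9568} = 4 \sqrt{598}$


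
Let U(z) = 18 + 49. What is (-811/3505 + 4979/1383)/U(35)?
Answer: 16329782/324776805 ≈ 0.050280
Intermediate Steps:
U(z) = 67
(-811/3505 + 4979/1383)/U(35) = (-811/3505 + 4979/1383)/67 = (-811*1/3505 + 4979*(1/1383))*(1/67) = (-811/3505 + 4979/1383)*(1/67) = (16329782/4847415)*(1/67) = 16329782/324776805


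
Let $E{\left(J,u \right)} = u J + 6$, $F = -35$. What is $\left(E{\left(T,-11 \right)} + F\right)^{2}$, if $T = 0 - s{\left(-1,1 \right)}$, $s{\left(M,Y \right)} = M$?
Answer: $1600$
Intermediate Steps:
$T = 1$ ($T = 0 - -1 = 0 + 1 = 1$)
$E{\left(J,u \right)} = 6 + J u$ ($E{\left(J,u \right)} = J u + 6 = 6 + J u$)
$\left(E{\left(T,-11 \right)} + F\right)^{2} = \left(\left(6 + 1 \left(-11\right)\right) - 35\right)^{2} = \left(\left(6 - 11\right) - 35\right)^{2} = \left(-5 - 35\right)^{2} = \left(-40\right)^{2} = 1600$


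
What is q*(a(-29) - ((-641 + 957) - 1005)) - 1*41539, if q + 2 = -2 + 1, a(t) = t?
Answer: -43519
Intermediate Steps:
q = -3 (q = -2 + (-2 + 1) = -2 - 1 = -3)
q*(a(-29) - ((-641 + 957) - 1005)) - 1*41539 = -3*(-29 - ((-641 + 957) - 1005)) - 1*41539 = -3*(-29 - (316 - 1005)) - 41539 = -3*(-29 - 1*(-689)) - 41539 = -3*(-29 + 689) - 41539 = -3*660 - 41539 = -1980 - 41539 = -43519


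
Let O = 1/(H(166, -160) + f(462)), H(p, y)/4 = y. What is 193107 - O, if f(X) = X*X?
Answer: 41093942027/212804 ≈ 1.9311e+5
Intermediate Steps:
H(p, y) = 4*y
f(X) = X²
O = 1/212804 (O = 1/(4*(-160) + 462²) = 1/(-640 + 213444) = 1/212804 ≈ 4.6992e-6)
193107 - O = 193107 - 1*1/212804 = 193107 - 1/212804 = 41093942027/212804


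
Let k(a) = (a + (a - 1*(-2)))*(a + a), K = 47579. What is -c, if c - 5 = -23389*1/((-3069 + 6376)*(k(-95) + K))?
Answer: -1377325576/275469793 ≈ -4.9999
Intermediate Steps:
k(a) = 2*a*(2 + 2*a) (k(a) = (a + (a + 2))*(2*a) = (a + (2 + a))*(2*a) = (2 + 2*a)*(2*a) = 2*a*(2 + 2*a))
c = 1377325576/275469793 (c = 5 - 23389*1/((-3069 + 6376)*(4*(-95)*(1 - 95) + 47579)) = 5 - 23389*1/(3307*(4*(-95)*(-94) + 47579)) = 5 - 23389*1/(3307*(35720 + 47579)) = 5 - 23389/(83299*3307) = 5 - 23389/275469793 = 1377325576/275469793 ≈ 4.9999)
-c = -1*1377325576/275469793 = -1377325576/275469793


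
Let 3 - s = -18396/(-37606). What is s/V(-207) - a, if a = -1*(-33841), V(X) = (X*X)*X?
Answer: -1881308924263400/55592592543 ≈ -33841.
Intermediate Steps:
V(X) = X³ (V(X) = X²*X = X³)
a = 33841
s = 47211/18803 (s = 3 - (-18396)/(-37606) = 3 - (-18396)*(-1)/37606 = 3 - 1*9198/18803 = 3 - 9198/18803 = 47211/18803 ≈ 2.5108)
s/V(-207) - a = 47211/(18803*((-207)³)) - 1*33841 = (47211/18803)/(-8869743) - 33841 = (47211/18803)*(-1/8869743) - 33841 = -15737/55592592543 - 33841 = -1881308924263400/55592592543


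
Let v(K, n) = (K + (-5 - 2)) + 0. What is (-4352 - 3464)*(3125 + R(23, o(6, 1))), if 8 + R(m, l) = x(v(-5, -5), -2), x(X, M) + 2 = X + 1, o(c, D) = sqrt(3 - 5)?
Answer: -24260864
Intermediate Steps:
v(K, n) = -7 + K (v(K, n) = (K - 7) + 0 = (-7 + K) + 0 = -7 + K)
o(c, D) = I*sqrt(2) (o(c, D) = sqrt(-2) = I*sqrt(2))
x(X, M) = -1 + X (x(X, M) = -2 + (X + 1) = -2 + (1 + X) = -1 + X)
R(m, l) = -21 (R(m, l) = -8 + (-1 + (-7 - 5)) = -8 + (-1 - 12) = -8 - 13 = -21)
(-4352 - 3464)*(3125 + R(23, o(6, 1))) = (-4352 - 3464)*(3125 - 21) = -7816*3104 = -24260864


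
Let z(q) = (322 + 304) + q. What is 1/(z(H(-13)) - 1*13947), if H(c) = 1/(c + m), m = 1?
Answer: -12/159853 ≈ -7.5069e-5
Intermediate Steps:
H(c) = 1/(1 + c) (H(c) = 1/(c + 1) = 1/(1 + c))
z(q) = 626 + q
1/(z(H(-13)) - 1*13947) = 1/((626 + 1/(1 - 13)) - 1*13947) = 1/((626 + 1/(-12)) - 13947) = 1/((626 - 1/12) - 13947) = 1/(7511/12 - 13947) = 1/(-159853/12) = -12/159853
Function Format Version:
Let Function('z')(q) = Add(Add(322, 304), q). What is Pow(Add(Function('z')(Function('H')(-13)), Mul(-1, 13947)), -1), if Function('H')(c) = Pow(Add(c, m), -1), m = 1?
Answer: Rational(-12, 159853) ≈ -7.5069e-5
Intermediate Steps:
Function('H')(c) = Pow(Add(1, c), -1) (Function('H')(c) = Pow(Add(c, 1), -1) = Pow(Add(1, c), -1))
Function('z')(q) = Add(626, q)
Pow(Add(Function('z')(Function('H')(-13)), Mul(-1, 13947)), -1) = Pow(Add(Add(626, Pow(Add(1, -13), -1)), Mul(-1, 13947)), -1) = Pow(Add(Add(626, Pow(-12, -1)), -13947), -1) = Pow(Add(Add(626, Rational(-1, 12)), -13947), -1) = Pow(Add(Rational(7511, 12), -13947), -1) = Pow(Rational(-159853, 12), -1) = Rational(-12, 159853)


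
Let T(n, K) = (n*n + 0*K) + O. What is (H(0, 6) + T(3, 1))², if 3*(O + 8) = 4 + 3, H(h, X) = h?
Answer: 100/9 ≈ 11.111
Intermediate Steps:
O = -17/3 (O = -8 + (4 + 3)/3 = -8 + (⅓)*7 = -8 + 7/3 = -17/3 ≈ -5.6667)
T(n, K) = -17/3 + n² (T(n, K) = (n*n + 0*K) - 17/3 = (n² + 0) - 17/3 = n² - 17/3 = -17/3 + n²)
(H(0, 6) + T(3, 1))² = (0 + (-17/3 + 3²))² = (0 + (-17/3 + 9))² = (0 + 10/3)² = (10/3)² = 100/9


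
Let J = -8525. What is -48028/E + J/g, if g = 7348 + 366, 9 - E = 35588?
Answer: 67177017/274456406 ≈ 0.24476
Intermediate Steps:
E = -35579 (E = 9 - 1*35588 = 9 - 35588 = -35579)
g = 7714
-48028/E + J/g = -48028/(-35579) - 8525/7714 = -48028*(-1/35579) - 8525*1/7714 = 48028/35579 - 8525/7714 = 67177017/274456406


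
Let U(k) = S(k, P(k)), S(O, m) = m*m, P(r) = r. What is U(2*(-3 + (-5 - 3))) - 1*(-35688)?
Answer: 36172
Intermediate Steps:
S(O, m) = m²
U(k) = k²
U(2*(-3 + (-5 - 3))) - 1*(-35688) = (2*(-3 + (-5 - 3)))² - 1*(-35688) = (2*(-3 - 8))² + 35688 = (2*(-11))² + 35688 = (-22)² + 35688 = 484 + 35688 = 36172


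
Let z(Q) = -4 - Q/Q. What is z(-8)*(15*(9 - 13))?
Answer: 300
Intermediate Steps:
z(Q) = -5 (z(Q) = -4 - 1*1 = -4 - 1 = -5)
z(-8)*(15*(9 - 13)) = -75*(9 - 13) = -75*(-4) = -5*(-60) = 300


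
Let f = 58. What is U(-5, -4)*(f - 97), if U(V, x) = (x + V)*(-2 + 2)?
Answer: 0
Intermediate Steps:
U(V, x) = 0 (U(V, x) = (V + x)*0 = 0)
U(-5, -4)*(f - 97) = 0*(58 - 97) = 0*(-39) = 0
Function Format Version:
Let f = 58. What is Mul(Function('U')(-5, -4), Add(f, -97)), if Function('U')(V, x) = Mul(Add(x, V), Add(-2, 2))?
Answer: 0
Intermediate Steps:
Function('U')(V, x) = 0 (Function('U')(V, x) = Mul(Add(V, x), 0) = 0)
Mul(Function('U')(-5, -4), Add(f, -97)) = Mul(0, Add(58, -97)) = Mul(0, -39) = 0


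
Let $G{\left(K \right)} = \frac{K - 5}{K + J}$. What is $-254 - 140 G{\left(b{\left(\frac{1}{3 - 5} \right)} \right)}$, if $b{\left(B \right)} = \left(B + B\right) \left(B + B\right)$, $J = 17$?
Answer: $- \frac{2006}{9} \approx -222.89$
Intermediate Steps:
$b{\left(B \right)} = 4 B^{2}$ ($b{\left(B \right)} = 2 B 2 B = 4 B^{2}$)
$G{\left(K \right)} = \frac{-5 + K}{17 + K}$ ($G{\left(K \right)} = \frac{K - 5}{K + 17} = \frac{-5 + K}{17 + K}$)
$-254 - 140 G{\left(b{\left(\frac{1}{3 - 5} \right)} \right)} = -254 - 140 \frac{-5 + 4 \left(\frac{1}{3 - 5}\right)^{2}}{17 + 4 \left(\frac{1}{3 - 5}\right)^{2}} = -254 - 140 \frac{-5 + 4 \left(\frac{1}{-2}\right)^{2}}{17 + 4 \left(\frac{1}{-2}\right)^{2}} = -254 - 140 \frac{-5 + 4 \left(- \frac{1}{2}\right)^{2}}{17 + 4 \left(- \frac{1}{2}\right)^{2}} = -254 - 140 \frac{-5 + 4 \cdot \frac{1}{4}}{17 + 4 \cdot \frac{1}{4}} = -254 - 140 \frac{-5 + 1}{17 + 1} = -254 - 140 \cdot \frac{1}{18} \left(-4\right) = -254 - - \frac{280}{9} = -254 + \frac{280}{9} = - \frac{2006}{9}$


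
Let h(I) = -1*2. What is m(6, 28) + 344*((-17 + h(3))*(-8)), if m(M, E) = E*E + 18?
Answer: 53090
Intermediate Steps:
h(I) = -2
m(M, E) = 18 + E² (m(M, E) = E² + 18 = 18 + E²)
m(6, 28) + 344*((-17 + h(3))*(-8)) = (18 + 28²) + 344*((-17 - 2)*(-8)) = (18 + 784) + 344*(-19*(-8)) = 802 + 344*152 = 802 + 52288 = 53090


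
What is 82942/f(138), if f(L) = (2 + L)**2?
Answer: 41471/9800 ≈ 4.2317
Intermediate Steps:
82942/f(138) = 82942/((2 + 138)**2) = 82942/(140**2) = 82942/19600 = 82942*(1/19600) = 41471/9800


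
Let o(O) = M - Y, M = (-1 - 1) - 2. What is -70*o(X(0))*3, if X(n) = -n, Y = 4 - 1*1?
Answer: 1470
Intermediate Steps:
M = -4 (M = -2 - 2 = -4)
Y = 3 (Y = 4 - 1 = 3)
o(O) = -7 (o(O) = -4 - 1*3 = -4 - 3 = -7)
-70*o(X(0))*3 = -70*(-7)*3 = 490*3 = 1470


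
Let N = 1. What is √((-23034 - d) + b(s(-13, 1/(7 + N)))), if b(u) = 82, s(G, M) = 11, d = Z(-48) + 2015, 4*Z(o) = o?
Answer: I*√24955 ≈ 157.97*I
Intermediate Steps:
Z(o) = o/4
d = 2003 (d = (¼)*(-48) + 2015 = -12 + 2015 = 2003)
√((-23034 - d) + b(s(-13, 1/(7 + N)))) = √((-23034 - 1*2003) + 82) = √((-23034 - 2003) + 82) = √(-25037 + 82) = √(-24955) = I*√24955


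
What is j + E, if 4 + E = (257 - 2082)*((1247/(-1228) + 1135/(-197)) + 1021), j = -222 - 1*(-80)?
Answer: -447811474261/241916 ≈ -1.8511e+6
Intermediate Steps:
j = -142 (j = -222 + 80 = -142)
E = -447777122189/241916 (E = -4 + (257 - 2082)*((1247/(-1228) + 1135/(-197)) + 1021) = -4 - 1825*((1247*(-1/1228) + 1135*(-1/197)) + 1021) = -4 - 1825*((-1247/1228 - 1135/197) + 1021) = -4 - 1825*(-1639439/241916 + 1021) = -4 - 1825*245356797/241916 = -4 - 447776154525/241916 = -447777122189/241916 ≈ -1.8510e+6)
j + E = -142 - 447777122189/241916 = -447811474261/241916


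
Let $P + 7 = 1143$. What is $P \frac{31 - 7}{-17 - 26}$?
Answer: $- \frac{27264}{43} \approx -634.05$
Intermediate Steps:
$P = 1136$ ($P = -7 + 1143 = 1136$)
$P \frac{31 - 7}{-17 - 26} = 1136 \frac{31 - 7}{-17 - 26} = 1136 \frac{24}{-43} = 1136 \cdot 24 \left(- \frac{1}{43}\right) = 1136 \left(- \frac{24}{43}\right) = - \frac{27264}{43}$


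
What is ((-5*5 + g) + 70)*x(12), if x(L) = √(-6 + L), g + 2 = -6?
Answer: 37*√6 ≈ 90.631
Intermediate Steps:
g = -8 (g = -2 - 6 = -8)
((-5*5 + g) + 70)*x(12) = ((-5*5 - 8) + 70)*√(-6 + 12) = ((-25 - 8) + 70)*√6 = (-33 + 70)*√6 = 37*√6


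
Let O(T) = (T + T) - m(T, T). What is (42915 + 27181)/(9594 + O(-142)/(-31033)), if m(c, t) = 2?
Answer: 20916242/2862797 ≈ 7.3062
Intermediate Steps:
O(T) = -2 + 2*T (O(T) = (T + T) - 1*2 = 2*T - 2 = -2 + 2*T)
(42915 + 27181)/(9594 + O(-142)/(-31033)) = (42915 + 27181)/(9594 + (-2 + 2*(-142))/(-31033)) = 70096/(9594 + (-2 - 284)*(-1/31033)) = 70096/(9594 - 286*(-1/31033)) = 70096/(9594 + 286/31033) = 70096/(297730888/31033) = 70096*(31033/297730888) = 20916242/2862797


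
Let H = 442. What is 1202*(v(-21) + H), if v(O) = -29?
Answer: 496426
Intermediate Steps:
1202*(v(-21) + H) = 1202*(-29 + 442) = 1202*413 = 496426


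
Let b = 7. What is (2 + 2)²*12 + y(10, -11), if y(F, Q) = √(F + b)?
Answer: 192 + √17 ≈ 196.12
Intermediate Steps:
y(F, Q) = √(7 + F) (y(F, Q) = √(F + 7) = √(7 + F))
(2 + 2)²*12 + y(10, -11) = (2 + 2)²*12 + √(7 + 10) = 4²*12 + √17 = 16*12 + √17 = 192 + √17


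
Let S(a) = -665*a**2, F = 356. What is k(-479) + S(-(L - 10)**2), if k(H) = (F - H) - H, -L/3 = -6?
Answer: -2722526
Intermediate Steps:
L = 18 (L = -3*(-6) = 18)
k(H) = 356 - 2*H (k(H) = (356 - H) - H = 356 - 2*H)
k(-479) + S(-(L - 10)**2) = (356 - 2*(-479)) - 665*(18 - 10)**4 = (356 + 958) - 665*(-1*8**2)**2 = 1314 - 665*(-1*64)**2 = 1314 - 665*(-64)**2 = 1314 - 665*4096 = 1314 - 2723840 = -2722526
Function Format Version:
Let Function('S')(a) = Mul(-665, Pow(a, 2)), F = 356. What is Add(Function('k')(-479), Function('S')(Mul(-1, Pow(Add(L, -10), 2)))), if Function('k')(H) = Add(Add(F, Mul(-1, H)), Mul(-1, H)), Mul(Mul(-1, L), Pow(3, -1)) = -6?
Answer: -2722526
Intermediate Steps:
L = 18 (L = Mul(-3, -6) = 18)
Function('k')(H) = Add(356, Mul(-2, H)) (Function('k')(H) = Add(Add(356, Mul(-1, H)), Mul(-1, H)) = Add(356, Mul(-2, H)))
Add(Function('k')(-479), Function('S')(Mul(-1, Pow(Add(L, -10), 2)))) = Add(Add(356, Mul(-2, -479)), Mul(-665, Pow(Mul(-1, Pow(Add(18, -10), 2)), 2))) = Add(Add(356, 958), Mul(-665, Pow(Mul(-1, Pow(8, 2)), 2))) = Add(1314, Mul(-665, Pow(Mul(-1, 64), 2))) = Add(1314, Mul(-665, Pow(-64, 2))) = Add(1314, Mul(-665, 4096)) = Add(1314, -2723840) = -2722526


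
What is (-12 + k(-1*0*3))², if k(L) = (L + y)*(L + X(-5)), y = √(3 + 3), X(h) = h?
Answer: 294 + 120*√6 ≈ 587.94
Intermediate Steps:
y = √6 ≈ 2.4495
k(L) = (-5 + L)*(L + √6) (k(L) = (L + √6)*(L - 5) = (L + √6)*(-5 + L) = (-5 + L)*(L + √6))
(-12 + k(-1*0*3))² = (-12 + ((-1*0*3)² - 5*(-1*0)*3 - 5*√6 + (-1*0*3)*√6))² = (-12 + ((0*3)² - 0*3 - 5*√6 + (0*3)*√6))² = (-12 + (0² - 5*0 - 5*√6 + 0*√6))² = (-12 + (0 + 0 - 5*√6 + 0))² = (-12 - 5*√6)²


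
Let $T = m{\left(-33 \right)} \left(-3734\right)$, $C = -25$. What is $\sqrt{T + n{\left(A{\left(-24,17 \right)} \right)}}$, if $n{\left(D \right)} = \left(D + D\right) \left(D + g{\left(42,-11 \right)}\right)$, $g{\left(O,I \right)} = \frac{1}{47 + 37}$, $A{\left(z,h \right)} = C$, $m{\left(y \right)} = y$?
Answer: $\frac{\sqrt{219567558}}{42} \approx 352.81$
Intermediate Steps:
$A{\left(z,h \right)} = -25$
$T = 123222$ ($T = \left(-33\right) \left(-3734\right) = 123222$)
$g{\left(O,I \right)} = \frac{1}{84}$
$n{\left(D \right)} = 2 D \left(\frac{1}{84} + D\right)$ ($n{\left(D \right)} = \left(D + D\right) \left(D + \frac{1}{84}\right) = 2 D \left(\frac{1}{84} + D\right)$)
$\sqrt{T + n{\left(A{\left(-24,17 \right)} \right)}} = \sqrt{123222 + \frac{1}{42} \left(-25\right) \left(1 + 84 \left(-25\right)\right)} = \sqrt{123222 + \frac{1}{42} \left(-25\right) \left(1 - 2100\right)} = \sqrt{123222 + \frac{1}{42} \left(-25\right) \left(-2099\right)} = \sqrt{123222 + \frac{52475}{42}} = \sqrt{\frac{5227799}{42}} = \frac{\sqrt{219567558}}{42}$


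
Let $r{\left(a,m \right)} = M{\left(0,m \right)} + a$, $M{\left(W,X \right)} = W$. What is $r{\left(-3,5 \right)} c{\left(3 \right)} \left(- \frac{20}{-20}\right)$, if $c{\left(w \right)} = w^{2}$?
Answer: $-27$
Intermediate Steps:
$r{\left(a,m \right)} = a$ ($r{\left(a,m \right)} = 0 + a = a$)
$r{\left(-3,5 \right)} c{\left(3 \right)} \left(- \frac{20}{-20}\right) = - 3 \cdot 3^{2} \left(- \frac{20}{-20}\right) = \left(-3\right) 9 \left(\left(-20\right) \left(- \frac{1}{20}\right)\right) = \left(-27\right) 1 = -27$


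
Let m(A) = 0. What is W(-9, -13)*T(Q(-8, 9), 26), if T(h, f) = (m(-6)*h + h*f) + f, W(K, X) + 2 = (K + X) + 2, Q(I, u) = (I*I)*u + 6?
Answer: -333476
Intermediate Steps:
Q(I, u) = 6 + u*I**2 (Q(I, u) = I**2*u + 6 = u*I**2 + 6 = 6 + u*I**2)
W(K, X) = K + X (W(K, X) = -2 + ((K + X) + 2) = -2 + (2 + K + X) = K + X)
T(h, f) = f + f*h (T(h, f) = (0*h + h*f) + f = (0 + f*h) + f = f*h + f = f + f*h)
W(-9, -13)*T(Q(-8, 9), 26) = (-9 - 13)*(26*(1 + (6 + 9*(-8)**2))) = -572*(1 + (6 + 9*64)) = -572*(1 + (6 + 576)) = -572*(1 + 582) = -572*583 = -22*15158 = -333476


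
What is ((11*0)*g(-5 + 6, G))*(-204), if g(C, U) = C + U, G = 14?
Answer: 0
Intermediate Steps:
((11*0)*g(-5 + 6, G))*(-204) = ((11*0)*((-5 + 6) + 14))*(-204) = (0*(1 + 14))*(-204) = (0*15)*(-204) = 0*(-204) = 0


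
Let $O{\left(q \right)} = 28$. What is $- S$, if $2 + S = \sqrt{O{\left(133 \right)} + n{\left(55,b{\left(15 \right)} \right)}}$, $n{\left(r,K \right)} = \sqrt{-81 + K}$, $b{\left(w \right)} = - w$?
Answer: $2 - 2 \sqrt{7 + i \sqrt{6}} \approx -3.3696 - 0.91236 i$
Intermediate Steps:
$S = -2 + \sqrt{28 + 4 i \sqrt{6}}$ ($S = -2 + \sqrt{28 + \sqrt{-81 - 15}} = -2 + \sqrt{28 + \sqrt{-96}} = -2 + \sqrt{28 + 4 i \sqrt{6}} \approx 3.3696 + 0.91236 i$)
$- S = - (-2 + 2 \sqrt{7 + i \sqrt{6}}) = 2 - 2 \sqrt{7 + i \sqrt{6}}$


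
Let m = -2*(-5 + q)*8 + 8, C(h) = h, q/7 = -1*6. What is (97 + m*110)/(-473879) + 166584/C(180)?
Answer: 6577132823/7108185 ≈ 925.29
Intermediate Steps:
q = -42 (q = 7*(-1*6) = 7*(-6) = -42)
m = 760 (m = -2*(-5 - 42)*8 + 8 = -2*(-47)*8 + 8 = 94*8 + 8 = 752 + 8 = 760)
(97 + m*110)/(-473879) + 166584/C(180) = (97 + 760*110)/(-473879) + 166584/180 = (97 + 83600)*(-1/473879) + 166584*(1/180) = 83697*(-1/473879) + 13882/15 = -83697/473879 + 13882/15 = 6577132823/7108185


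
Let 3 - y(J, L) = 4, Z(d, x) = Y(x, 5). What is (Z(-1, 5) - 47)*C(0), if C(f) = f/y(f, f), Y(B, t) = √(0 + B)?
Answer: 0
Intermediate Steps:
Y(B, t) = √B
Z(d, x) = √x
y(J, L) = -1 (y(J, L) = 3 - 1*4 = 3 - 4 = -1)
C(f) = -f (C(f) = f/(-1) = f*(-1) = -f)
(Z(-1, 5) - 47)*C(0) = (√5 - 47)*(-1*0) = (-47 + √5)*0 = 0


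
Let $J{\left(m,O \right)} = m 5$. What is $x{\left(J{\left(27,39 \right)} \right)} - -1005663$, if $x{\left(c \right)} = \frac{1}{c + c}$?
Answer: $\frac{271529011}{270} \approx 1.0057 \cdot 10^{6}$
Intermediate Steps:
$J{\left(m,O \right)} = 5 m$
$x{\left(c \right)} = \frac{1}{2 c}$
$x{\left(J{\left(27,39 \right)} \right)} - -1005663 = \frac{1}{2 \cdot 5 \cdot 27} - -1005663 = \frac{1}{2 \cdot 135} + 1005663 = \frac{1}{2} \cdot \frac{1}{135} + 1005663 = \frac{1}{270} + 1005663 = \frac{271529011}{270}$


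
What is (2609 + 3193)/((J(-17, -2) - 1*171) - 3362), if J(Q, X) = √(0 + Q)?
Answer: -3416411/2080351 - 967*I*√17/2080351 ≈ -1.6422 - 0.0019165*I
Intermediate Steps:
J(Q, X) = √Q
(2609 + 3193)/((J(-17, -2) - 1*171) - 3362) = (2609 + 3193)/((√(-17) - 1*171) - 3362) = 5802/((I*√17 - 171) - 3362) = 5802/((-171 + I*√17) - 3362) = 5802/(-3533 + I*√17)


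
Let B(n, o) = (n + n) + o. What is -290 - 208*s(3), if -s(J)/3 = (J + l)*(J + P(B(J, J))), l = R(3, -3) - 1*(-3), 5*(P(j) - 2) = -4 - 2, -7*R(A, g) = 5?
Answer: 428522/35 ≈ 12243.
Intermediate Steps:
R(A, g) = -5/7 (R(A, g) = -⅐*5 = -5/7)
B(n, o) = o + 2*n (B(n, o) = 2*n + o = o + 2*n)
P(j) = ⅘ (P(j) = 2 + (-4 - 2)/5 = 2 + (⅕)*(-6) = 2 - 6/5 = ⅘)
l = 16/7 (l = -5/7 - 1*(-3) = -5/7 + 3 = 16/7 ≈ 2.2857)
s(J) = -3*(⅘ + J)*(16/7 + J) (s(J) = -3*(J + 16/7)*(J + ⅘) = -3*(16/7 + J)*(⅘ + J) = -3*(⅘ + J)*(16/7 + J))
-290 - 208*s(3) = -290 - 208*(-192/35 - 3*3² - 324/35*3) = -290 - 208*(-192/35 - 3*9 - 972/35) = -290 - 208*(-192/35 - 27 - 972/35) = -290 - 208*(-2109/35) = -290 + 438672/35 = 428522/35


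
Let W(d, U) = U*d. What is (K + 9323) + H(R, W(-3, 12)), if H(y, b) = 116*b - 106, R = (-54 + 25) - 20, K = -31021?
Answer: -25980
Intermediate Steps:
R = -49 (R = -29 - 20 = -49)
H(y, b) = -106 + 116*b
(K + 9323) + H(R, W(-3, 12)) = (-31021 + 9323) + (-106 + 116*(12*(-3))) = -21698 + (-106 + 116*(-36)) = -21698 + (-106 - 4176) = -21698 - 4282 = -25980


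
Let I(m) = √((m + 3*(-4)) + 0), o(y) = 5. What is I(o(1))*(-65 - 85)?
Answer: -150*I*√7 ≈ -396.86*I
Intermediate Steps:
I(m) = √(-12 + m) (I(m) = √((m - 12) + 0) = √((-12 + m) + 0) = √(-12 + m))
I(o(1))*(-65 - 85) = √(-12 + 5)*(-65 - 85) = √(-7)*(-150) = (I*√7)*(-150) = -150*I*√7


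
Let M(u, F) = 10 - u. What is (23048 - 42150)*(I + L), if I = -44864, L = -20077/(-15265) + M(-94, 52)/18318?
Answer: 39244799002678/45795 ≈ 8.5697e+8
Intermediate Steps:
L = 60491/45795 (L = -20077/(-15265) + (10 - 1*(-94))/18318 = -20077*(-1/15265) + (10 + 94)*(1/18318) = 20077/15265 + 104*(1/18318) = 20077/15265 + 52/9159 = 60491/45795 ≈ 1.3209)
(23048 - 42150)*(I + L) = (23048 - 42150)*(-44864 + 60491/45795) = -19102*(-2054486389/45795) = 39244799002678/45795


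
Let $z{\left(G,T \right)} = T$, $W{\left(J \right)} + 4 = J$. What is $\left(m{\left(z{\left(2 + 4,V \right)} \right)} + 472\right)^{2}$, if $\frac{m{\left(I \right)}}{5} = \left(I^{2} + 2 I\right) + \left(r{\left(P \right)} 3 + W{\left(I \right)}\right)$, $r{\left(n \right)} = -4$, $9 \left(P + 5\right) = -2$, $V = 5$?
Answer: $350464$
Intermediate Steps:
$W{\left(J \right)} = -4 + J$
$P = - \frac{47}{9}$ ($P = -5 + \frac{1}{9} \left(-2\right) = -5 - \frac{2}{9} = - \frac{47}{9} \approx -5.2222$)
$m{\left(I \right)} = -80 + 5 I^{2} + 15 I$ ($m{\left(I \right)} = 5 \left(\left(I^{2} + 2 I\right) + \left(\left(-4\right) 3 + \left(-4 + I\right)\right)\right) = 5 \left(\left(I^{2} + 2 I\right) + \left(-12 + \left(-4 + I\right)\right)\right) = 5 \left(\left(I^{2} + 2 I\right) + \left(-16 + I\right)\right) = 5 \left(-16 + I^{2} + 3 I\right) = -80 + 5 I^{2} + 15 I$)
$\left(m{\left(z{\left(2 + 4,V \right)} \right)} + 472\right)^{2} = \left(\left(-80 + 5 \cdot 5^{2} + 15 \cdot 5\right) + 472\right)^{2} = \left(\left(-80 + 5 \cdot 25 + 75\right) + 472\right)^{2} = \left(\left(-80 + 125 + 75\right) + 472\right)^{2} = \left(120 + 472\right)^{2} = 592^{2} = 350464$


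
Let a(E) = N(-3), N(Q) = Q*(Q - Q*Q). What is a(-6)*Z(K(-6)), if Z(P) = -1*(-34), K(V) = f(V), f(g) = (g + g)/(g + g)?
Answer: 1224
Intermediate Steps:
f(g) = 1 (f(g) = (2*g)/((2*g)) = (2*g)*(1/(2*g)) = 1)
N(Q) = Q*(Q - Q**2)
K(V) = 1
a(E) = 36 (a(E) = (-3)**2*(1 - 1*(-3)) = 9*(1 + 3) = 9*4 = 36)
Z(P) = 34
a(-6)*Z(K(-6)) = 36*34 = 1224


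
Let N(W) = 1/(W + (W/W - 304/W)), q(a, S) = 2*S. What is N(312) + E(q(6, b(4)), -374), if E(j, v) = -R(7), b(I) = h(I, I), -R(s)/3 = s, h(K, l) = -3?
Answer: 255588/12169 ≈ 21.003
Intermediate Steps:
R(s) = -3*s
b(I) = -3
E(j, v) = 21 (E(j, v) = -(-3)*7 = -1*(-21) = 21)
N(W) = 1/(1 + W - 304/W) (N(W) = 1/(W + (1 - 304/W)) = 1/(1 + W - 304/W))
N(312) + E(q(6, b(4)), -374) = 312/(-304 + 312 + 312²) + 21 = 312/(-304 + 312 + 97344) + 21 = 312/97352 + 21 = 312*(1/97352) + 21 = 39/12169 + 21 = 255588/12169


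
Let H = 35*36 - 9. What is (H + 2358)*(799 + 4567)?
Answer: 19365894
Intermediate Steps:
H = 1251 (H = 1260 - 9 = 1251)
(H + 2358)*(799 + 4567) = (1251 + 2358)*(799 + 4567) = 3609*5366 = 19365894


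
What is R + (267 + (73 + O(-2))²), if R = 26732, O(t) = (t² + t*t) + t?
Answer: 33240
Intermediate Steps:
O(t) = t + 2*t² (O(t) = (t² + t²) + t = 2*t² + t = t + 2*t²)
R + (267 + (73 + O(-2))²) = 26732 + (267 + (73 - 2*(1 + 2*(-2)))²) = 26732 + (267 + (73 - 2*(1 - 4))²) = 26732 + (267 + (73 - 2*(-3))²) = 26732 + (267 + (73 + 6)²) = 26732 + (267 + 79²) = 26732 + (267 + 6241) = 26732 + 6508 = 33240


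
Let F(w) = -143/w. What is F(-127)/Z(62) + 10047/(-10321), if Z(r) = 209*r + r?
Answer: -16611640477/17066186340 ≈ -0.97337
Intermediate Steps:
Z(r) = 210*r
F(-127)/Z(62) + 10047/(-10321) = (-143/(-127))/((210*62)) + 10047/(-10321) = -143*(-1/127)/13020 + 10047*(-1/10321) = (143/127)*(1/13020) - 10047/10321 = 143/1653540 - 10047/10321 = -16611640477/17066186340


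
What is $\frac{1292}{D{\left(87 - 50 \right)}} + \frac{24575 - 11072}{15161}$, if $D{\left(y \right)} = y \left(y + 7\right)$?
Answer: $\frac{10392724}{6170527} \approx 1.6843$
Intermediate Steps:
$D{\left(y \right)} = y \left(7 + y\right)$
$\frac{1292}{D{\left(87 - 50 \right)}} + \frac{24575 - 11072}{15161} = \frac{1292}{\left(87 - 50\right) \left(7 + \left(87 - 50\right)\right)} + \frac{24575 - 11072}{15161} = \frac{1292}{37 \left(7 + 37\right)} + \left(24575 - 11072\right) \frac{1}{15161} = \frac{1292}{37 \cdot 44} + 13503 \cdot \frac{1}{15161} = \frac{1292}{1628} + \frac{13503}{15161} = 1292 \cdot \frac{1}{1628} + \frac{13503}{15161} = \frac{323}{407} + \frac{13503}{15161} = \frac{10392724}{6170527}$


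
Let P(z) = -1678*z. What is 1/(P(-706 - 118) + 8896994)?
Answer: 1/10279666 ≈ 9.7279e-8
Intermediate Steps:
1/(P(-706 - 118) + 8896994) = 1/(-1678*(-706 - 118) + 8896994) = 1/(-1678*(-824) + 8896994) = 1/(1382672 + 8896994) = 1/10279666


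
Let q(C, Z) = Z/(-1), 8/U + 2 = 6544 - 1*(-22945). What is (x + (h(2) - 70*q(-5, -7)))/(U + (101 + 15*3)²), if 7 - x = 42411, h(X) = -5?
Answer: -1264962813/628544900 ≈ -2.0125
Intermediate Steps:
U = 8/29487 (U = 8/(-2 + (6544 - 1*(-22945))) = 8/(-2 + (6544 + 22945)) = 8/(-2 + 29489) = 8/29487 ≈ 0.00027131)
q(C, Z) = -Z (q(C, Z) = Z*(-1) = -Z)
x = -42404 (x = 7 - 1*42411 = 7 - 42411 = -42404)
(x + (h(2) - 70*q(-5, -7)))/(U + (101 + 15*3)²) = (-42404 + (-5 - (-70)*(-7)))/(8/29487 + (101 + 15*3)²) = (-42404 + (-5 - 70*7))/(8/29487 + (101 + 45)²) = (-42404 + (-5 - 490))/(8/29487 + 146²) = (-42404 - 495)/(8/29487 + 21316) = -42899/628544900/29487 = -42899*29487/628544900 = -1264962813/628544900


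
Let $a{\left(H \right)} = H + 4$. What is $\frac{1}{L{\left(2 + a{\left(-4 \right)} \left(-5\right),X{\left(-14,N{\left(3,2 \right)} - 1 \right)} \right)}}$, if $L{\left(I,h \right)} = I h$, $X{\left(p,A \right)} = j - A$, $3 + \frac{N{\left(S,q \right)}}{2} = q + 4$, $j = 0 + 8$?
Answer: $\frac{1}{6} \approx 0.16667$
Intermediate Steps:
$a{\left(H \right)} = 4 + H$
$j = 8$
$N{\left(S,q \right)} = 2 + 2 q$ ($N{\left(S,q \right)} = -6 + 2 \left(q + 4\right) = -6 + 2 \left(4 + q\right) = -6 + \left(8 + 2 q\right) = 2 + 2 q$)
$X{\left(p,A \right)} = 8 - A$
$\frac{1}{L{\left(2 + a{\left(-4 \right)} \left(-5\right),X{\left(-14,N{\left(3,2 \right)} - 1 \right)} \right)}} = \frac{1}{\left(2 + \left(4 - 4\right) \left(-5\right)\right) \left(8 - \left(\left(2 + 2 \cdot 2\right) - 1\right)\right)} = \frac{1}{\left(2 + 0 \left(-5\right)\right) \left(8 - \left(\left(2 + 4\right) - 1\right)\right)} = \frac{1}{\left(2 + 0\right) \left(8 - \left(6 - 1\right)\right)} = \frac{1}{2 \left(8 - 5\right)} = \frac{1}{2 \cdot 3} = \frac{1}{6}$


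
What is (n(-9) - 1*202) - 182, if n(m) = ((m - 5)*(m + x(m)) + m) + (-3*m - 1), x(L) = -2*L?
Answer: -493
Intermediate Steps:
n(m) = -1 - 2*m - m*(-5 + m) (n(m) = ((m - 5)*(m - 2*m) + m) + (-3*m - 1) = ((-5 + m)*(-m) + m) + (-1 - 3*m) = (-m*(-5 + m) + m) + (-1 - 3*m) = (m - m*(-5 + m)) + (-1 - 3*m) = -1 - 2*m - m*(-5 + m))
(n(-9) - 1*202) - 182 = ((-1 - 1*(-9)**2 + 3*(-9)) - 1*202) - 182 = ((-1 - 1*81 - 27) - 202) - 182 = ((-1 - 81 - 27) - 202) - 182 = (-109 - 202) - 182 = -311 - 182 = -493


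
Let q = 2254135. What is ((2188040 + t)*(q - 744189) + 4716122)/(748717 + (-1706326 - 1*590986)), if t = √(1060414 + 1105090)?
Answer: -3303826961962/1548595 - 24159136*√8459/1548595 ≈ -2.1349e+6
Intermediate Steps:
t = 16*√8459 (t = √2165504 = 16*√8459 ≈ 1471.6)
((2188040 + t)*(q - 744189) + 4716122)/(748717 + (-1706326 - 1*590986)) = ((2188040 + 16*√8459)*(2254135 - 744189) + 4716122)/(748717 + (-1706326 - 1*590986)) = ((2188040 + 16*√8459)*1509946 + 4716122)/(748717 + (-1706326 - 590986)) = ((3303822245840 + 24159136*√8459) + 4716122)/(748717 - 2297312) = (3303826961962 + 24159136*√8459)/(-1548595) = (3303826961962 + 24159136*√8459)*(-1/1548595) = -3303826961962/1548595 - 24159136*√8459/1548595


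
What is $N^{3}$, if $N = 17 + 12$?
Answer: $24389$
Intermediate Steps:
$N = 29$
$N^{3} = 29^{3} = 24389$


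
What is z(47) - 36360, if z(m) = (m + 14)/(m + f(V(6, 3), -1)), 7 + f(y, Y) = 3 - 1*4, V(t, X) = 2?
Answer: -1417979/39 ≈ -36358.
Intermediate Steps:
f(y, Y) = -8 (f(y, Y) = -7 + (3 - 1*4) = -7 + (3 - 4) = -7 - 1 = -8)
z(m) = (14 + m)/(-8 + m) (z(m) = (m + 14)/(m - 8) = (14 + m)/(-8 + m))
z(47) - 36360 = (14 + 47)/(-8 + 47) - 36360 = 61/39 - 36360 = -1417979/39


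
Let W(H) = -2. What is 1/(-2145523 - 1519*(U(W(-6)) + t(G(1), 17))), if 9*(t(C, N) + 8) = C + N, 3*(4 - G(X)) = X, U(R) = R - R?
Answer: -27/57695195 ≈ -4.6798e-7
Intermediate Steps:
U(R) = 0
G(X) = 4 - X/3
t(C, N) = -8 + C/9 + N/9 (t(C, N) = -8 + (C + N)/9 = -8 + (C/9 + N/9) = -8 + C/9 + N/9)
1/(-2145523 - 1519*(U(W(-6)) + t(G(1), 17))) = 1/(-2145523 - 1519*(0 + (-8 + (4 - ⅓*1)/9 + (⅑)*17))) = 1/(-2145523 - 1519*(0 + (-8 + (4 - ⅓)/9 + 17/9))) = 1/(-2145523 - 1519*(0 + (-8 + (⅑)*(11/3) + 17/9))) = 1/(-2145523 - 1519*(0 + (-8 + 11/27 + 17/9))) = 1/(-2145523 - 1519*(0 - 154/27)) = 1/(-2145523 - 1519*(-154/27)) = 1/(-2145523 + 233926/27) = 1/(-57695195/27) = -27/57695195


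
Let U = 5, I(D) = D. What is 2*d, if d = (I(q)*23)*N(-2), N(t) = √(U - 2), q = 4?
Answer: 184*√3 ≈ 318.70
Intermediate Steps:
N(t) = √3 (N(t) = √(5 - 2) = √3)
d = 92*√3 (d = (4*23)*√3 = 92*√3 ≈ 159.35)
2*d = 2*(92*√3) = 184*√3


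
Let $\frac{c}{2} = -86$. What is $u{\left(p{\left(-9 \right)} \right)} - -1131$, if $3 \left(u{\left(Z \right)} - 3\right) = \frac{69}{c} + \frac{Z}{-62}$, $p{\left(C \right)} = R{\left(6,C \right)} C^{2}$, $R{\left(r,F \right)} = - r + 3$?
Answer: $\frac{6052741}{5332} \approx 1135.2$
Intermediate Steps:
$R{\left(r,F \right)} = 3 - r$
$c = -172$ ($c = 2 \left(-86\right) = -172$)
$p{\left(C \right)} = - 3 C^{2}$ ($p{\left(C \right)} = \left(3 - 6\right) C^{2} = - 3 C^{2}$)
$u{\left(Z \right)} = \frac{493}{172} - \frac{Z}{186}$ ($u{\left(Z \right)} = 3 + \frac{\frac{69}{-172} + \frac{Z}{-62}}{3} = 3 + \frac{69 \left(- \frac{1}{172}\right) + Z \left(- \frac{1}{62}\right)}{3} = 3 + \frac{- \frac{69}{172} - \frac{Z}{62}}{3} = 3 - \left(\frac{23}{172} + \frac{Z}{186}\right) = \frac{493}{172} - \frac{Z}{186}$)
$u{\left(p{\left(-9 \right)} \right)} - -1131 = \left(\frac{493}{172} - \frac{\left(-3\right) \left(-9\right)^{2}}{186}\right) - -1131 = \left(\frac{493}{172} - \frac{\left(-3\right) 81}{186}\right) + 1131 = \left(\frac{493}{172} - - \frac{81}{62}\right) + 1131 = \left(\frac{493}{172} + \frac{81}{62}\right) + 1131 = \frac{22249}{5332} + 1131 = \frac{6052741}{5332}$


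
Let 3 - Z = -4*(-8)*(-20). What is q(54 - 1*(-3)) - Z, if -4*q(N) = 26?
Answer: -1299/2 ≈ -649.50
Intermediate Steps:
q(N) = -13/2 (q(N) = -1/4*26 = -13/2)
Z = 643 (Z = 3 - (-4*(-8))*(-20) = 3 - 32*(-20) = 3 - 1*(-640) = 3 + 640 = 643)
q(54 - 1*(-3)) - Z = -13/2 - 1*643 = -13/2 - 643 = -1299/2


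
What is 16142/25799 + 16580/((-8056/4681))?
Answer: -500538908267/51959186 ≈ -9633.3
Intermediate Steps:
16142/25799 + 16580/((-8056/4681)) = 16142*(1/25799) + 16580/((-8056*1/4681)) = 16142/25799 + 16580/(-8056/4681) = 16142/25799 + 16580*(-4681/8056) = 16142/25799 - 19402745/2014 = -500538908267/51959186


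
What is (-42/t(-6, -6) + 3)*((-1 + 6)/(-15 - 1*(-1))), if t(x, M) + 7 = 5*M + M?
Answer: -855/602 ≈ -1.4203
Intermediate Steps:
t(x, M) = -7 + 6*M (t(x, M) = -7 + (5*M + M) = -7 + 6*M)
(-42/t(-6, -6) + 3)*((-1 + 6)/(-15 - 1*(-1))) = (-42/(-7 + 6*(-6)) + 3)*((-1 + 6)/(-15 - 1*(-1))) = (-42/(-7 - 36) + 3)*(5/(-15 + 1)) = (-42/(-43) + 3)*(5/(-14)) = (-42*(-1/43) + 3)*(5*(-1/14)) = (42/43 + 3)*(-5/14) = (171/43)*(-5/14) = -855/602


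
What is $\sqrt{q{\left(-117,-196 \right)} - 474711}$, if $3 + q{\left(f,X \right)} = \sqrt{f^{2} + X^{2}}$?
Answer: $\sqrt{-474714 + \sqrt{52105}} \approx 688.83 i$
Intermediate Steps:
$q{\left(f,X \right)} = -3 + \sqrt{X^{2} + f^{2}}$ ($q{\left(f,X \right)} = -3 + \sqrt{f^{2} + X^{2}} = -3 + \sqrt{X^{2} + f^{2}}$)
$\sqrt{q{\left(-117,-196 \right)} - 474711} = \sqrt{\left(-3 + \sqrt{\left(-196\right)^{2} + \left(-117\right)^{2}}\right) - 474711} = \sqrt{\left(-3 + \sqrt{38416 + 13689}\right) - 474711} = \sqrt{\left(-3 + \sqrt{52105}\right) - 474711} = \sqrt{-474714 + \sqrt{52105}}$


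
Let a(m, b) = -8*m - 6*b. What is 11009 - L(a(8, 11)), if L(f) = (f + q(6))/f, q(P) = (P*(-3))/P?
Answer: 1431037/130 ≈ 11008.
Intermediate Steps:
q(P) = -3 (q(P) = (-3*P)/P = -3)
L(f) = (-3 + f)/f (L(f) = (f - 3)/f = (-3 + f)/f)
11009 - L(a(8, 11)) = 11009 - (-3 + (-8*8 - 6*11))/(-8*8 - 6*11) = 11009 - (-3 + (-64 - 66))/(-64 - 66) = 11009 - (-3 - 130)/(-130) = 11009 - (-1)*(-133)/130 = 11009 - 1*133/130 = 11009 - 133/130 = 1431037/130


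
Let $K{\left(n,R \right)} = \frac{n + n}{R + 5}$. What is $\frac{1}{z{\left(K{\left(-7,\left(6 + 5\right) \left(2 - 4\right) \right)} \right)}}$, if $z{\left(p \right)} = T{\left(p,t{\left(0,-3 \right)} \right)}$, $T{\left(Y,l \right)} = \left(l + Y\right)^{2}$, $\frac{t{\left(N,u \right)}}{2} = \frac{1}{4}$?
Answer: $\frac{1156}{2025} \approx 0.57086$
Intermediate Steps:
$t{\left(N,u \right)} = \frac{1}{2}$ ($t{\left(N,u \right)} = \frac{2}{4} = 2 \cdot \frac{1}{4} = \frac{1}{2}$)
$K{\left(n,R \right)} = \frac{2 n}{5 + R}$
$T{\left(Y,l \right)} = \left(Y + l\right)^{2}$
$z{\left(p \right)} = \left(\frac{1}{2} + p\right)^{2}$ ($z{\left(p \right)} = \left(p + \frac{1}{2}\right)^{2} = \left(\frac{1}{2} + p\right)^{2}$)
$\frac{1}{z{\left(K{\left(-7,\left(6 + 5\right) \left(2 - 4\right) \right)} \right)}} = \frac{1}{\frac{1}{4} \left(1 + 2 \cdot 2 \left(-7\right) \frac{1}{5 + \left(6 + 5\right) \left(2 - 4\right)}\right)^{2}} = \frac{1}{\frac{1}{4} \left(1 + 2 \cdot 2 \left(-7\right) \frac{1}{5 + 11 \left(-2\right)}\right)^{2}} = \frac{1}{\frac{1}{4} \left(1 + 2 \cdot 2 \left(-7\right) \frac{1}{5 - 22}\right)^{2}} = \frac{1}{\frac{1}{4} \left(1 + 2 \cdot 2 \left(-7\right) \frac{1}{-17}\right)^{2}} = \frac{1}{\frac{1}{4} \left(1 + 2 \cdot 2 \left(-7\right) \left(- \frac{1}{17}\right)\right)^{2}} = \frac{1}{\frac{1}{4} \left(1 + 2 \cdot \frac{14}{17}\right)^{2}} = \frac{1}{\frac{1}{4} \left(1 + \frac{28}{17}\right)^{2}} = \frac{1}{\frac{1}{4} \left(\frac{45}{17}\right)^{2}} = \frac{1}{\frac{1}{4} \cdot \frac{2025}{289}} = \frac{1}{\frac{2025}{1156}} = \frac{1156}{2025}$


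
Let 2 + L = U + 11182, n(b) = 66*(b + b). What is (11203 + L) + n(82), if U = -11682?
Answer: 21525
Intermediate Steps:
n(b) = 132*b (n(b) = 66*(2*b) = 132*b)
L = -502 (L = -2 + (-11682 + 11182) = -2 - 500 = -502)
(11203 + L) + n(82) = (11203 - 502) + 132*82 = 10701 + 10824 = 21525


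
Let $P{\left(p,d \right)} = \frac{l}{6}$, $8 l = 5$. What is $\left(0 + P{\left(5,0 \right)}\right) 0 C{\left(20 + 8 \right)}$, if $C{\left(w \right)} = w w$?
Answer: $0$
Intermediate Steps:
$l = \frac{5}{8}$ ($l = \frac{1}{8} \cdot 5 = \frac{5}{8} \approx 0.625$)
$P{\left(p,d \right)} = \frac{5}{48}$ ($P{\left(p,d \right)} = \frac{5}{8 \cdot 6} = \frac{5}{8} \cdot \frac{1}{6} = \frac{5}{48}$)
$C{\left(w \right)} = w^{2}$
$\left(0 + P{\left(5,0 \right)}\right) 0 C{\left(20 + 8 \right)} = \left(0 + \frac{5}{48}\right) 0 \left(20 + 8\right)^{2} = \frac{5}{48} \cdot 0 \cdot 28^{2} = 0 \cdot 784 = 0$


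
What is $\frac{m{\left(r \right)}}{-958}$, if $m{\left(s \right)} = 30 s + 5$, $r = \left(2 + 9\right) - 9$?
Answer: $- \frac{65}{958} \approx -0.06785$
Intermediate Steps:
$r = 2$ ($r = 11 - 9 = 2$)
$m{\left(s \right)} = 5 + 30 s$
$\frac{m{\left(r \right)}}{-958} = \frac{5 + 30 \cdot 2}{-958} = \left(5 + 60\right) \left(- \frac{1}{958}\right) = 65 \left(- \frac{1}{958}\right) = - \frac{65}{958}$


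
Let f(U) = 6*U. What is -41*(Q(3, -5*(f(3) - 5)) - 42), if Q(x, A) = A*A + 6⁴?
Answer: -224639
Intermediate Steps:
Q(x, A) = 1296 + A² (Q(x, A) = A² + 1296 = 1296 + A²)
-41*(Q(3, -5*(f(3) - 5)) - 42) = -41*((1296 + (-5*(6*3 - 5))²) - 42) = -41*((1296 + (-5*(18 - 5))²) - 42) = -41*((1296 + (-5*13)²) - 42) = -41*((1296 + (-65)²) - 42) = -41*((1296 + 4225) - 42) = -41*(5521 - 42) = -41*5479 = -224639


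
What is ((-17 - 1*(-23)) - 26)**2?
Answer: 400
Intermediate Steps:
((-17 - 1*(-23)) - 26)**2 = ((-17 + 23) - 26)**2 = (6 - 26)**2 = (-20)**2 = 400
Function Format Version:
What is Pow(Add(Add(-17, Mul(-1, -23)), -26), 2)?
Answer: 400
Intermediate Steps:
Pow(Add(Add(-17, Mul(-1, -23)), -26), 2) = Pow(Add(Add(-17, 23), -26), 2) = Pow(Add(6, -26), 2) = Pow(-20, 2) = 400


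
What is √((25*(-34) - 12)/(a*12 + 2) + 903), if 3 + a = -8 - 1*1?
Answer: 4*√286414/71 ≈ 30.151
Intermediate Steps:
a = -12 (a = -3 + (-8 - 1*1) = -3 + (-8 - 1) = -3 - 9 = -12)
√((25*(-34) - 12)/(a*12 + 2) + 903) = √((25*(-34) - 12)/(-12*12 + 2) + 903) = √((-850 - 12)/(-144 + 2) + 903) = √(-862/(-142) + 903) = √(-862*(-1/142) + 903) = √(431/71 + 903) = √(64544/71) = 4*√286414/71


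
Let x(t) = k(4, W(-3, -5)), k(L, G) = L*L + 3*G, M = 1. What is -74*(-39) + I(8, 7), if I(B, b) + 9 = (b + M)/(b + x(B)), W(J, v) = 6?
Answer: 117965/41 ≈ 2877.2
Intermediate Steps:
k(L, G) = L**2 + 3*G
x(t) = 34 (x(t) = 4**2 + 3*6 = 16 + 18 = 34)
I(B, b) = -9 + (1 + b)/(34 + b) (I(B, b) = -9 + (b + 1)/(b + 34) = -9 + (1 + b)/(34 + b))
-74*(-39) + I(8, 7) = -74*(-39) + (-305 - 8*7)/(34 + 7) = 2886 + (-305 - 56)/41 = 2886 + (1/41)*(-361) = 2886 - 361/41 = 117965/41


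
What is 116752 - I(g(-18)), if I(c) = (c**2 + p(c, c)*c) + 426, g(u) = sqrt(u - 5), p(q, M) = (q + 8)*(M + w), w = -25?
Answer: 115958 + 223*I*sqrt(23) ≈ 1.1596e+5 + 1069.5*I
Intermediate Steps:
p(q, M) = (-25 + M)*(8 + q) (p(q, M) = (q + 8)*(M - 25) = (8 + q)*(-25 + M) = (-25 + M)*(8 + q))
g(u) = sqrt(-5 + u)
I(c) = 426 + c**2 + c*(-200 + c**2 - 17*c) (I(c) = (c**2 + (-200 - 25*c + 8*c + c*c)*c) + 426 = (c**2 + (-200 - 25*c + 8*c + c**2)*c) + 426 = (c**2 + (-200 + c**2 - 17*c)*c) + 426 = (c**2 + c*(-200 + c**2 - 17*c)) + 426 = 426 + c**2 + c*(-200 + c**2 - 17*c))
116752 - I(g(-18)) = 116752 - (426 + (sqrt(-5 - 18))**3 - 200*sqrt(-5 - 18) - 16*(sqrt(-5 - 18))**2) = 116752 - (426 + (sqrt(-23))**3 - 200*I*sqrt(23) - 16*(sqrt(-23))**2) = 116752 - (426 + (I*sqrt(23))**3 - 200*I*sqrt(23) - 16*(I*sqrt(23))**2) = 116752 - (426 - 23*I*sqrt(23) - 200*I*sqrt(23) - 16*(-23)) = 116752 - (426 - 23*I*sqrt(23) - 200*I*sqrt(23) + 368) = 116752 - (794 - 223*I*sqrt(23)) = 116752 + (-794 + 223*I*sqrt(23)) = 115958 + 223*I*sqrt(23)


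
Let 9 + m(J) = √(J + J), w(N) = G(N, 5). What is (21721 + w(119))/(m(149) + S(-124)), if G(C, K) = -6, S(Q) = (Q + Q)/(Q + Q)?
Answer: 86860/117 + 21715*√298/234 ≈ 2344.4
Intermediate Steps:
S(Q) = 1 (S(Q) = (2*Q)/((2*Q)) = (2*Q)*(1/(2*Q)) = 1)
w(N) = -6
m(J) = -9 + √2*√J (m(J) = -9 + √(J + J) = -9 + √(2*J) = -9 + √2*√J)
(21721 + w(119))/(m(149) + S(-124)) = (21721 - 6)/((-9 + √2*√149) + 1) = 21715/((-9 + √298) + 1) = 21715/(-8 + √298)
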